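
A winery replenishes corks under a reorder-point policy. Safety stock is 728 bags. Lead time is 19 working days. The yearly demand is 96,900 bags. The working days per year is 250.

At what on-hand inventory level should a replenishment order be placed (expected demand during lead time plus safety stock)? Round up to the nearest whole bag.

8,093 bags

Daily demand d = 96,900 / 250 = 387.600 bags/day
Demand during lead time = 387.600 × 19 = 7,364.40
Reorder point = 7,364.40 + 728 = 8,092.40 → round up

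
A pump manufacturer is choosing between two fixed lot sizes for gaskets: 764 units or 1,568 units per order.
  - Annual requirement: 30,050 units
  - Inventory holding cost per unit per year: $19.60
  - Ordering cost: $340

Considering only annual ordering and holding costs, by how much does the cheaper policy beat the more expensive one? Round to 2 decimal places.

$1,022.11

Annual cost at Q: ordering D·S/Q plus holding Q·H/2.
TC(764) = (30,050/764)×340 + (764/2)×19.6 = $20,860.24
TC(1,568) = (30,050/1,568)×340 + (1,568/2)×19.6 = $21,882.34
|ΔTC| = |$20,860.24 − $21,882.34| = $1,022.11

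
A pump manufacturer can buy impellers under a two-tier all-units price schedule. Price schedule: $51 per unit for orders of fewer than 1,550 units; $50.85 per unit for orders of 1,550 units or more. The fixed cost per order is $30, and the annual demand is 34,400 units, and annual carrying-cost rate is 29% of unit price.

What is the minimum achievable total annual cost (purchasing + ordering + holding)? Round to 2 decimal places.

$1,759,925.08

H₁ = 29%×$51 = $14.7900;  H₂ = 29%×$50.85 = $14.7465
EOQ₁ = √(2×34,400×30/14.7900) = 373.57  (< 1,550, feasible at tier 1)
EOQ₂ = √(2×34,400×30/14.7465) = 374.12  (< 1,550 → use Q = 1,550 at tier-2 price)
TC(tier 1 (EOQ₁), Q≈373.6) = $1,759,925.08
TC(tier 2, Q≈1,550.0) = $1,761,334.34
Minimum at tier 1 (EOQ₁): $1,759,925.08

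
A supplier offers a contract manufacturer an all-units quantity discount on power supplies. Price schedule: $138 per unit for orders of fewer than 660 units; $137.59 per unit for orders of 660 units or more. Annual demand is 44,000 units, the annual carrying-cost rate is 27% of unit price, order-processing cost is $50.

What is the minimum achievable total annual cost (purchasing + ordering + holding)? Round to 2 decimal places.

$6,069,552.60

H₁ = 27%×$138 = $37.2600;  H₂ = 27%×$137.59 = $37.1493
EOQ₁ = √(2×44,000×50/37.2600) = 343.64  (< 660, feasible at tier 1)
EOQ₂ = √(2×44,000×50/37.1493) = 344.15  (< 660 → use Q = 660 at tier-2 price)
TC(tier 1 (EOQ₁), Q≈343.6) = $6,084,804.06
TC(tier 2, Q≈660.0) = $6,069,552.60
Minimum at tier 2: $6,069,552.60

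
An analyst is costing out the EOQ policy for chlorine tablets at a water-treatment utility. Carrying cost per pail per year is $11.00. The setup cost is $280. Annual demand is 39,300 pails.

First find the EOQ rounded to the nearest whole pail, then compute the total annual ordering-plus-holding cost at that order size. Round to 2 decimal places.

EOQ = √(2DS/H) = √(2 × 39,300 × 280 / 11)
    = √(2,000,727.27) ≈ 1,414.47 → Q = 1,414 pails
Orders/yr = 39,300/1,414 = 27.793; ordering cost = 27.793 × $280 = $7,782.18
Average inventory = 1,414/2 = 707; holding cost = 707 × $11 = $7,777.00
Total = $7,782.18 + $7,777.00 = $15,559.18

$15,559.18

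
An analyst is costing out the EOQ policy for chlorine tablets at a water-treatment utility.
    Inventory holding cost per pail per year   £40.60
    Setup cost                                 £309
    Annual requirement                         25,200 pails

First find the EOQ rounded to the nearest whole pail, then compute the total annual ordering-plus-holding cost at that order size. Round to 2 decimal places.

Optimal lot size Q* = (2 × 25,200 × £309 / £40.6)^½ ≈ 619.34 → Q = 619 pails
Annual ordering cost = (D/Q)·S = (25,200/619) × 309 = £12,579.64
Annual holding cost  = (Q/2)·H = (619/2) × 40.6 = £12,565.70
Total = £12,579.64 + £12,565.70 = £25,145.34

£25,145.34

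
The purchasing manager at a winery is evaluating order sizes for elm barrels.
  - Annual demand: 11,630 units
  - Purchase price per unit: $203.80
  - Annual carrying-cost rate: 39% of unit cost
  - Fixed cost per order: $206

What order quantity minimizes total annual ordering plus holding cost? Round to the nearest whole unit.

Carrying cost H = $203.8 × 39% = $79.4820/unit/yr
Q* = √(2·D·S / H) = √(2·11,630·206 / 79.482) = √60,284.8 ≈ 245.53

246 units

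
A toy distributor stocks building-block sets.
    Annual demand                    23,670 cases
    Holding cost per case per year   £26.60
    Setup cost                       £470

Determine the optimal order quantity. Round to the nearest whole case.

2DS/H = 2·23,670·470/26.6 = 836,458.65
EOQ = √836,458.65 ≈ 914.58

915 cases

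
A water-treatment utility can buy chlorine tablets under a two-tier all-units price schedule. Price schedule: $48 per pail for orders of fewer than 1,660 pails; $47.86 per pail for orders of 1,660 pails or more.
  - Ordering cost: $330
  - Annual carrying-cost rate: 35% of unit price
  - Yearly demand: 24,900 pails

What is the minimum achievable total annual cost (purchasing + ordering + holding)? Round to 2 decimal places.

$1,210,567.33

H₁ = 35%×$48 = $16.8000;  H₂ = 35%×$47.86 = $16.7510
EOQ₁ = √(2×24,900×330/16.8000) = 989.05  (< 1,660, feasible at tier 1)
EOQ₂ = √(2×24,900×330/16.7510) = 990.49  (< 1,660 → use Q = 1,660 at tier-2 price)
TC(tier 1 (EOQ₁), Q≈989.0) = $1,211,815.99
TC(tier 2, Q≈1,660.0) = $1,210,567.33
Minimum at tier 2: $1,210,567.33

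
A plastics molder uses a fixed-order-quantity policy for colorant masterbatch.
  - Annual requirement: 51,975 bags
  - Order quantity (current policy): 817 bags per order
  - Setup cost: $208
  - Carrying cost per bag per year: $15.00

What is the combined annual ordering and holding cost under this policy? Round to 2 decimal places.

Ordering: D/Q × S = 51,975/817 × $208 = $13,232.31
Holding:  Q/2 × H = 817/2 × $15 = $6,127.50
Total = $13,232.31 + $6,127.50 = $19,359.81

$19,359.81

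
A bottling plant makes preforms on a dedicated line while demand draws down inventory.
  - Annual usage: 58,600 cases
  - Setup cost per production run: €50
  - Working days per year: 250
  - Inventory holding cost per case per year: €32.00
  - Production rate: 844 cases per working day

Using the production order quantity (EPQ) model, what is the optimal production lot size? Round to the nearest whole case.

d = 58,600/250 = 234.4000 cases/day;  effective holding cost H(1 − d/p) = 32·(1 − 234.4000/844) = 23.11280
Q* = √(2DS / H_eff) = √(2·58,600·50 / 23.11280) ≈ 503.53

504 cases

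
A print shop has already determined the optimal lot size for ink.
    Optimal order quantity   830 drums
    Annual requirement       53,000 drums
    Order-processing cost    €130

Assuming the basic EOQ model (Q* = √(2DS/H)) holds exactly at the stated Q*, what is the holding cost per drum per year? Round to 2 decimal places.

EOQ relation: Q² = 2DS/H, so rearrange for the unknown.
H = 2DS / Q² = 2 × 53,000 × 130 / 830² = 20.0029

€20.00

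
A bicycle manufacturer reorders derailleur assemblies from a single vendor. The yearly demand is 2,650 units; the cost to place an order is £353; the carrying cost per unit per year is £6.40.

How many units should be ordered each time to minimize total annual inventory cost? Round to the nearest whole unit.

2DS/H = 2·2,650·353/6.4 = 292,328.12
EOQ = √292,328.12 ≈ 540.67

541 units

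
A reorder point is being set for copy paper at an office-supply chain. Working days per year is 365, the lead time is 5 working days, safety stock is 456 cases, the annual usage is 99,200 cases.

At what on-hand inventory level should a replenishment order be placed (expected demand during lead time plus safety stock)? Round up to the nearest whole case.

Daily demand d = 99,200 / 365 = 271.781 cases/day
Demand during lead time = 271.781 × 5 = 1,358.90
Reorder point = 1,358.90 + 456 = 1,814.90 → round up

1,815 cases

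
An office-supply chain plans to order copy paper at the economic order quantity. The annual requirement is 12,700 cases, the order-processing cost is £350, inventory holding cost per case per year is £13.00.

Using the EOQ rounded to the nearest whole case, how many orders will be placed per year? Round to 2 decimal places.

15.36 orders per year

2DS/H = 2·12,700·350/13 = 683,846.15
EOQ = √683,846.15 ≈ 826.95 → Q = 827
Orders per year = D/Q = 12,700 / 827 = 15.357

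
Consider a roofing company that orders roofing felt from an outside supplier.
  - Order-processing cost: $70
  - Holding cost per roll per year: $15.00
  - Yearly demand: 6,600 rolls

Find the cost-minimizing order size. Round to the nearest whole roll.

Optimal lot size Q* = (2 × 6,600 × $70 / $15)^½ ≈ 248.19

248 rolls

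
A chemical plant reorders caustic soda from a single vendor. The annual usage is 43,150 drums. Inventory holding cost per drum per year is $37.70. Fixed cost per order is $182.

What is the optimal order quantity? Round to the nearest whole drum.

645 drums

Q* = √(2·D·S / H) = √(2·43,150·182 / 37.7) = √416,620.7 ≈ 645.46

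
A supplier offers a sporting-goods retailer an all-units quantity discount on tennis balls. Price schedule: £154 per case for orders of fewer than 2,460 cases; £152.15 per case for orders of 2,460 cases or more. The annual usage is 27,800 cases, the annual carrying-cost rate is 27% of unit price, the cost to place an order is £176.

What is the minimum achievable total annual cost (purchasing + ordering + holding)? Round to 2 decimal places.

£4,282,287.96

H₁ = 27%×£154 = £41.5800;  H₂ = 27%×£152.15 = £41.0805
EOQ₁ = √(2×27,800×176/41.5800) = 485.12  (< 2,460, feasible at tier 1)
EOQ₂ = √(2×27,800×176/41.0805) = 488.06  (< 2,460 → use Q = 2,460 at tier-2 price)
TC(tier 1 (EOQ₁), Q≈485.1) = £4,301,371.40
TC(tier 2, Q≈2,460.0) = £4,282,287.96
Minimum at tier 2: £4,282,287.96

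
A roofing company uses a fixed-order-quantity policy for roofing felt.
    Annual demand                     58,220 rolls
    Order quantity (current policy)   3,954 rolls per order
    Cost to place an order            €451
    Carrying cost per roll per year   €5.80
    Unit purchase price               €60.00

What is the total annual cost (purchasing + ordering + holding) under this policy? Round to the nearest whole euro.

Annual ordering cost = (D/Q)·S = (58,220/3,954) × 451 = €6,640.67
Annual holding cost  = (Q/2)·H = (3,954/2) × 5.8 = €11,466.60
Purchase cost = D·C = 58,220 × 60 = €3,493,200.00
Total = €6,640.67 + €11,466.60 + €3,493,200.00 = €3,511,307.27

€3,511,307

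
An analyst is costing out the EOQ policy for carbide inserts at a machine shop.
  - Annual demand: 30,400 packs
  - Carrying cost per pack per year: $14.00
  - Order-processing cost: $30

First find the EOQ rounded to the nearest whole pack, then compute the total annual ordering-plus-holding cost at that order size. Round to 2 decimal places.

2DS/H = 2·30,400·30/14 = 130,285.71
EOQ = √130,285.71 ≈ 360.95 → Q = 361 packs
Ordering: D/Q × S = 30,400/361 × $30 = $2,526.32
Holding:  Q/2 × H = 361/2 × $14 = $2,527.00
Total = $2,526.32 + $2,527.00 = $5,053.32

$5,053.32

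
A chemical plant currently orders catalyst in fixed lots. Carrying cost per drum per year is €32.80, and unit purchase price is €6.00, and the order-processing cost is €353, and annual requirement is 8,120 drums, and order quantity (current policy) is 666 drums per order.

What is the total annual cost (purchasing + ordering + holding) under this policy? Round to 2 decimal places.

Orders/yr = 8,120/666 = 12.192; ordering cost = 12.192 × €353 = €4,303.84
Average inventory = 666/2 = 333; holding cost = 333 × €32.8 = €10,922.40
Purchase cost = D·C = 8,120 × 6 = €48,720.00
Total = €4,303.84 + €10,922.40 + €48,720.00 = €63,946.24

€63,946.24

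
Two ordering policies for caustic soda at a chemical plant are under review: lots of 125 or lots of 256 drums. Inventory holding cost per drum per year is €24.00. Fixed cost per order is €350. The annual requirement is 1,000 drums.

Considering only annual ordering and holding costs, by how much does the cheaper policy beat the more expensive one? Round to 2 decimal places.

Annual cost at Q: ordering D·S/Q plus holding Q·H/2.
TC(125) = (1,000/125)×350 + (125/2)×24 = €4,300.00
TC(256) = (1,000/256)×350 + (256/2)×24 = €4,439.19
Cheaper: Q = 125.  Difference = €139.19

€139.19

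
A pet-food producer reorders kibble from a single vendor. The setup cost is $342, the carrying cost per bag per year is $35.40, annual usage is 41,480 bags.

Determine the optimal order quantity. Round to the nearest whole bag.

895 bags

EOQ = √(2DS/H) = √(2 × 41,480 × 342 / 35.4)
    = √(801,477.97) ≈ 895.25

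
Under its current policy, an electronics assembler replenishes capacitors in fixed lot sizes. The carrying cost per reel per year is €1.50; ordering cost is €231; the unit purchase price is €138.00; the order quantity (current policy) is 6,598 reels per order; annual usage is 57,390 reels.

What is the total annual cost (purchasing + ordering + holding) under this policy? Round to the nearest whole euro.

€7,926,778

Ordering: D/Q × S = 57,390/6,598 × €231 = €2,009.26
Holding:  Q/2 × H = 6,598/2 × €1.5 = €4,948.50
Purchase cost = D·C = 57,390 × 138 = €7,919,820.00
Total = €2,009.26 + €4,948.50 + €7,919,820.00 = €7,926,777.76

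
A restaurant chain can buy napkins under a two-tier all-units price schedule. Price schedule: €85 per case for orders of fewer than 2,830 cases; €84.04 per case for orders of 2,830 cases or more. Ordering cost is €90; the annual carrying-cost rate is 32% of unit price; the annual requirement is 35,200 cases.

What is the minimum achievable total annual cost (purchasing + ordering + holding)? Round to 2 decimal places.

H₁ = 32%×€85 = €27.2000;  H₂ = 32%×€84.04 = €26.8928
EOQ₁ = √(2×35,200×90/27.2000) = 482.64  (< 2,830, feasible at tier 1)
EOQ₂ = √(2×35,200×90/26.8928) = 485.39  (< 2,830 → use Q = 2,830 at tier-2 price)
TC(tier 1 (EOQ₁), Q≈482.6) = €3,005,127.80
TC(tier 2, Q≈2,830.0) = €2,997,380.75
Minimum at tier 2: €2,997,380.75

€2,997,380.75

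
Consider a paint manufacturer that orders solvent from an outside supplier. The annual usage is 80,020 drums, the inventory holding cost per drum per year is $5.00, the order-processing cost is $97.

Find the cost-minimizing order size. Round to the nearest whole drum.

1,762 drums

Optimal lot size Q* = (2 × 80,020 × $97 / $5)^½ ≈ 1,762.04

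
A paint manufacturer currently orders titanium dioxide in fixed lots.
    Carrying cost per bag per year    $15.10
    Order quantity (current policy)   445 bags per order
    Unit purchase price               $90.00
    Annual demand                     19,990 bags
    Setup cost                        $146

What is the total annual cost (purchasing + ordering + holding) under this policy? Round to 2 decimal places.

Orders/yr = 19,990/445 = 44.921; ordering cost = 44.921 × $146 = $6,558.52
Average inventory = 445/2 = 222.5; holding cost = 222.5 × $15.1 = $3,359.75
Purchase cost = D·C = 19,990 × 90 = $1,799,100.00
Total = $6,558.52 + $3,359.75 + $1,799,100.00 = $1,809,018.27

$1,809,018.27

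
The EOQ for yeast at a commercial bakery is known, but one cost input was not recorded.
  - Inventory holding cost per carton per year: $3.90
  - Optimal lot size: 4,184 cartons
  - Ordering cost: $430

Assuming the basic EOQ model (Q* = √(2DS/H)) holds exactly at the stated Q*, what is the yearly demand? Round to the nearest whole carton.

79,387 cartons per year

Since Q* = (2DS/H)^½, squaring gives Q*²·H = 2DS.
D = Q²H / (2S) = 4,184² × 3.9 / (2 × 430) = 79,387.02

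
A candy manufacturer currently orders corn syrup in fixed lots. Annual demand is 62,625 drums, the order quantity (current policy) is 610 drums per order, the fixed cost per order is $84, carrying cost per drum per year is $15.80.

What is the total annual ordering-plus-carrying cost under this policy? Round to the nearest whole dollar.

Annual ordering cost = (D/Q)·S = (62,625/610) × 84 = $8,623.77
Annual holding cost  = (Q/2)·H = (610/2) × 15.8 = $4,819.00
Total = $8,623.77 + $4,819.00 = $13,442.77

$13,443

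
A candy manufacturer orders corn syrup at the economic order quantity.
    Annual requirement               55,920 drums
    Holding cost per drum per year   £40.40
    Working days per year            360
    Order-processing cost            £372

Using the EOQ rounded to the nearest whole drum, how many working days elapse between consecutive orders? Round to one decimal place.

Optimal lot size Q* = (2 × 55,920 × £372 / £40.4)^½ ≈ 1,014.80 → Q = 1,015 drums
Days between orders = 360 / (D/Q) = 360 / 55.094 ≈ 6.534

6.5 days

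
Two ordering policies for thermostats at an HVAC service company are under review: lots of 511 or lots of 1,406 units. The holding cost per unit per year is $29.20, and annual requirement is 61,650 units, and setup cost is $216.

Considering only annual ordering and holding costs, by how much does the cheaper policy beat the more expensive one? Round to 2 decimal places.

For each Q, cost = (D/Q)·S + (Q/2)·H.
TC(511) = (61,650/511)×216 + (511/2)×29.2 = $33,520.09
TC(1,406) = (61,650/1,406)×216 + (1,406/2)×29.2 = $29,998.72
|ΔTC| = |$33,520.09 − $29,998.72| = $3,521.37

$3,521.37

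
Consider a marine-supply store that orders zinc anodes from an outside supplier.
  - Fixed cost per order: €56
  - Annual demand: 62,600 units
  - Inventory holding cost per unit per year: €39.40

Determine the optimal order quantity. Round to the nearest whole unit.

Q* = √(2·D·S / H) = √(2·62,600·56 / 39.4) = √177,949.2 ≈ 421.84

422 units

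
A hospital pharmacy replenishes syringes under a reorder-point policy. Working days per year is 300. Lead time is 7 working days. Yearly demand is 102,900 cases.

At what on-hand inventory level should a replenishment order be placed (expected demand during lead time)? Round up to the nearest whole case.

Daily demand d = 102,900 / 300 = 343.000 cases/day
Demand during lead time = 343.000 × 7 = 2,401.00
Reorder point = 2,401.00 → round up

2,401 cases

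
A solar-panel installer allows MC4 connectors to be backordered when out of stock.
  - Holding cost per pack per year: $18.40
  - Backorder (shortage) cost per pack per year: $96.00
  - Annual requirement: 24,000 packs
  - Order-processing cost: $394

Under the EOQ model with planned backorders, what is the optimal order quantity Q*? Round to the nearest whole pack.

1,107 packs

Q* = √(2DS/H) · √((H + b)/b)
   = √(2 × 24,000 × 394 / 18.4) · √((18.4 + 96) / 96)
   = 1,013.818 × 1.0916 ≈ 1,106.72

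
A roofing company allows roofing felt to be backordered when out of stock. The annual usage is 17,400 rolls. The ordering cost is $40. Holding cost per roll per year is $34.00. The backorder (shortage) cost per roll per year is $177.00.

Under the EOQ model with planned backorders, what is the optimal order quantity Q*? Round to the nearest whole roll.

221 rolls

Q* = √(2DS/H) · √((H + b)/b)
   = √(2 × 17,400 × 40 / 34) · √((34 + 177) / 177)
   = 202.339 × 1.0918 ≈ 220.92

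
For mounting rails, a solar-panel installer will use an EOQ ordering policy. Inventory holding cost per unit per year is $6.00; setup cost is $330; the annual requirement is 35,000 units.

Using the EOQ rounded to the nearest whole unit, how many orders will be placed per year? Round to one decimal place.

17.8 orders per year

Q* = √(2·D·S / H) = √(2·35,000·330 / 6) = √3,850,000.0 ≈ 1,962.14 → Q = 1,962
Orders per year = D/Q = 35,000 / 1,962 = 17.839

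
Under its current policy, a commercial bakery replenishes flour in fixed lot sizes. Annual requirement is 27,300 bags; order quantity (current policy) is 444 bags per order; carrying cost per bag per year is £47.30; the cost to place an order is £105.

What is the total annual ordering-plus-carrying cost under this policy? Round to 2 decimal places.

£16,956.68

Annual ordering cost = (D/Q)·S = (27,300/444) × 105 = £6,456.08
Annual holding cost  = (Q/2)·H = (444/2) × 47.3 = £10,500.60
Total = £6,456.08 + £10,500.60 = £16,956.68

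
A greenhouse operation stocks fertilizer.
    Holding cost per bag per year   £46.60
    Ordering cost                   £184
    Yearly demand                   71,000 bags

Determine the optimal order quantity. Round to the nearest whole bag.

749 bags

Optimal lot size Q* = (2 × 71,000 × £184 / £46.6)^½ ≈ 748.79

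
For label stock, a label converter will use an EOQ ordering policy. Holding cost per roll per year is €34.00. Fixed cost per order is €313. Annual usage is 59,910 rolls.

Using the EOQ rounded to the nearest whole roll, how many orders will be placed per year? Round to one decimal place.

Q* = √(2·D·S / H) = √(2·59,910·313 / 34) = √1,103,048.8 ≈ 1,050.26 → Q = 1,050
Orders per year = D/Q = 59,910 / 1,050 = 57.057

57.1 orders per year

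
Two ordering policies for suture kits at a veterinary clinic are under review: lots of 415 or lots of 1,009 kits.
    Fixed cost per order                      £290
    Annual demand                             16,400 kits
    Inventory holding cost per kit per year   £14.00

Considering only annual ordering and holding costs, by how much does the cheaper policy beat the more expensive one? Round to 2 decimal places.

£2,588.66

Annual cost at Q: ordering D·S/Q plus holding Q·H/2.
TC(415) = (16,400/415)×290 + (415/2)×14 = £14,365.24
TC(1,009) = (16,400/1,009)×290 + (1,009/2)×14 = £11,776.58
|ΔTC| = |£14,365.24 − £11,776.58| = £2,588.66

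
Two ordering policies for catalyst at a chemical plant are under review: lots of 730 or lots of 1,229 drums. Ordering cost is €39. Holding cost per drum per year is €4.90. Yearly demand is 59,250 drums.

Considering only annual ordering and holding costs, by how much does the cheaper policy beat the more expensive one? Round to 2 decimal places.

TC(Q) = (D/Q)S + (Q/2)H
TC(730) = (59,250/730)×39 + (730/2)×4.9 = €4,953.91
TC(1,229) = (59,250/1,229)×39 + (1,229/2)×4.9 = €4,891.24
Cheaper: Q = 1,229.  Difference = €62.67

€62.67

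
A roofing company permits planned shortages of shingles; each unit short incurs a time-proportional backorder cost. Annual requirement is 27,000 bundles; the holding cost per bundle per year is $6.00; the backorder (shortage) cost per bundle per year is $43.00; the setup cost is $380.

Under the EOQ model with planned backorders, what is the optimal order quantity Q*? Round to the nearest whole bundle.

1,974 bundles

Q* = √(2DS/H) · √((H + b)/b)
   = √(2 × 27,000 × 380 / 6) · √((6 + 43) / 43)
   = 1,849.324 × 1.0675 ≈ 1,974.14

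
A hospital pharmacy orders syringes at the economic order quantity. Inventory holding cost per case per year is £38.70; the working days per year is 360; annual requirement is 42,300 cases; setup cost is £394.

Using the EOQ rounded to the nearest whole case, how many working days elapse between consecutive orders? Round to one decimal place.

7.9 days

EOQ = √(2DS/H) = √(2 × 42,300 × 394 / 38.7)
    = √(861,302.33) ≈ 928.06 → Q = 928 cases
Days between orders = 360 / (D/Q) = 360 / 45.582 ≈ 7.898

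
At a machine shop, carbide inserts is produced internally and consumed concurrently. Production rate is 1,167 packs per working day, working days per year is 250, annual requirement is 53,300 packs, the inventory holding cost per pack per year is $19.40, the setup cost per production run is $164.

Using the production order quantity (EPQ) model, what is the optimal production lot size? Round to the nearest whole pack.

1,050 packs

Daily demand d = 53,300/250 = 213.200; p = 1167; 1 − d/p = 0.81731
EPQ = √(2DS / (H(1 − d/p)))
    = √(2 × 53,300 × 164 / (19.4 × 0.81731)) ≈ 1,050.04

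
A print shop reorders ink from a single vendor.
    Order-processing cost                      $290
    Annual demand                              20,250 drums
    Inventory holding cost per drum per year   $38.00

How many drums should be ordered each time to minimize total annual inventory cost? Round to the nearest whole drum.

556 drums

2DS/H = 2·20,250·290/38 = 309,078.95
EOQ = √309,078.95 ≈ 555.95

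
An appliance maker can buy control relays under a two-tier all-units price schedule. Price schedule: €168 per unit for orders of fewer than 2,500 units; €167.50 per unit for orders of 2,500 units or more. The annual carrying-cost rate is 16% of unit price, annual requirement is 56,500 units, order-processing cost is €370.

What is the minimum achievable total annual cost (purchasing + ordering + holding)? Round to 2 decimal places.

H₁ = 16%×€168 = €26.8800;  H₂ = 16%×€167.50 = €26.8000
EOQ₁ = √(2×56,500×370/26.8800) = 1,247.17  (< 2,500, feasible at tier 1)
EOQ₂ = √(2×56,500×370/26.8000) = 1,249.03  (< 2,500 → use Q = 2,500 at tier-2 price)
TC(tier 1 (EOQ₁), Q≈1,247.2) = €9,525,523.91
TC(tier 2, Q≈2,500.0) = €9,505,612.00
Minimum at tier 2: €9,505,612.00

€9,505,612.00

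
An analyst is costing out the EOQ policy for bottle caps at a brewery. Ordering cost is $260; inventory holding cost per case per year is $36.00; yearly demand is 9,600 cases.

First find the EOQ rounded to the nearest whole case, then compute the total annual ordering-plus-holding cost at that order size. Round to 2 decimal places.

$13,405.68

Optimal lot size Q* = (2 × 9,600 × $260 / $36)^½ ≈ 372.38 → Q = 372 cases
Orders/yr = 9,600/372 = 25.806; ordering cost = 25.806 × $260 = $6,709.68
Average inventory = 372/2 = 186; holding cost = 186 × $36 = $6,696.00
Total = $6,709.68 + $6,696.00 = $13,405.68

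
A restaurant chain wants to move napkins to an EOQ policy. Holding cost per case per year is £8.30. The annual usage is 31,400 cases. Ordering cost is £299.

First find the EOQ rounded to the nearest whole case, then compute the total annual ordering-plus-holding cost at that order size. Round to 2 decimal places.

£12,484.02

Q* = √(2·D·S / H) = √(2·31,400·299 / 8.3) = √2,262,313.3 ≈ 1,504.10 → Q = 1,504 cases
Ordering: D/Q × S = 31,400/1,504 × £299 = £6,242.42
Holding:  Q/2 × H = 1,504/2 × £8.3 = £6,241.60
Total = £6,242.42 + £6,241.60 = £12,484.02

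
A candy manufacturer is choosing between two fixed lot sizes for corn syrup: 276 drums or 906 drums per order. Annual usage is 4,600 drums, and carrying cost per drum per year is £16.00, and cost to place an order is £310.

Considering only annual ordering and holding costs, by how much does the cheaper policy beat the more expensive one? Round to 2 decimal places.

For each Q, cost = (D/Q)·S + (Q/2)·H.
TC(276) = (4,600/276)×310 + (276/2)×16 = £7,374.67
TC(906) = (4,600/906)×310 + (906/2)×16 = £8,821.95
Cheaper: Q = 276.  Difference = £1,447.28

£1,447.28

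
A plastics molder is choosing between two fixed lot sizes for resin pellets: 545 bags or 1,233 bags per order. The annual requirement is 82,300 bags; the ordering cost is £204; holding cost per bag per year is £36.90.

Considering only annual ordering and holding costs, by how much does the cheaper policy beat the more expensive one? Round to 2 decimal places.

Annual cost at Q: ordering D·S/Q plus holding Q·H/2.
TC(545) = (82,300/545)×204 + (545/2)×36.9 = £40,861.12
TC(1,233) = (82,300/1,233)×204 + (1,233/2)×36.9 = £36,365.40
Cheaper: Q = 1,233.  Difference = £4,495.73

£4,495.73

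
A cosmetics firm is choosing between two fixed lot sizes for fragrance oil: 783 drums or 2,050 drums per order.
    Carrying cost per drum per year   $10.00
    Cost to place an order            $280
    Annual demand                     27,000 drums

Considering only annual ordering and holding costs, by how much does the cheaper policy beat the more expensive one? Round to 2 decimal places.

$367.63

Annual cost at Q: ordering D·S/Q plus holding Q·H/2.
TC(783) = (27,000/783)×280 + (783/2)×10 = $13,570.17
TC(2,050) = (27,000/2,050)×280 + (2,050/2)×10 = $13,937.80
|ΔTC| = |$13,570.17 − $13,937.80| = $367.63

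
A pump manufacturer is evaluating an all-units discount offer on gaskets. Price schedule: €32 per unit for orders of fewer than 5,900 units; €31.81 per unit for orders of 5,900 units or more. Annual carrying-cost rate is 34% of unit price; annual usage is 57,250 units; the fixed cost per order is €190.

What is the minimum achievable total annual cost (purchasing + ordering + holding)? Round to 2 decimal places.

H₁ = 34%×€32 = €10.8800;  H₂ = 34%×€31.81 = €10.8154
EOQ₁ = √(2×57,250×190/10.8800) = 1,414.05  (< 5,900, feasible at tier 1)
EOQ₂ = √(2×57,250×190/10.8154) = 1,418.27  (< 5,900 → use Q = 5,900 at tier-2 price)
TC(tier 1 (EOQ₁), Q≈1,414.1) = €1,847,384.88
TC(tier 2, Q≈5,900.0) = €1,854,871.57
Minimum at tier 1 (EOQ₁): €1,847,384.88

€1,847,384.88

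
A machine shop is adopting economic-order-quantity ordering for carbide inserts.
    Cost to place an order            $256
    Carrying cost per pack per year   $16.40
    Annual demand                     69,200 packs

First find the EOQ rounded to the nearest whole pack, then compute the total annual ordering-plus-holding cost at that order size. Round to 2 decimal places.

$24,105.16

EOQ = √(2DS/H) = √(2 × 69,200 × 256 / 16.4)
    = √(2,160,390.24) ≈ 1,469.83 → Q = 1,470 packs
Orders/yr = 69,200/1,470 = 47.075; ordering cost = 47.075 × $256 = $12,051.16
Average inventory = 1,470/2 = 735; holding cost = 735 × $16.4 = $12,054.00
Total = $12,051.16 + $12,054.00 = $24,105.16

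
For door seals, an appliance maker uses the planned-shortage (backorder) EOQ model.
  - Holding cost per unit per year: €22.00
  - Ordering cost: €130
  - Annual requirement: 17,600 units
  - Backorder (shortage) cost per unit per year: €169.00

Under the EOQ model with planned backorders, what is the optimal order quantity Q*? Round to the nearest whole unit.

Q* = √(2DS/H) · √((H + b)/b)
   = √(2 × 17,600 × 130 / 22) · √((22 + 169) / 169)
   = 456.070 × 1.0631 ≈ 484.85

485 units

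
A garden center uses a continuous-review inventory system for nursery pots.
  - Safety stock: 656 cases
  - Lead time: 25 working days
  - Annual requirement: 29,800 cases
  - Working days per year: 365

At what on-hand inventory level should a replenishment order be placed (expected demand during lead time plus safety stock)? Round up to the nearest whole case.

2,698 cases

Daily demand d = 29,800 / 365 = 81.644 cases/day
Demand during lead time = 81.644 × 25 = 2,041.10
Reorder point = 2,041.10 + 656 = 2,697.10 → round up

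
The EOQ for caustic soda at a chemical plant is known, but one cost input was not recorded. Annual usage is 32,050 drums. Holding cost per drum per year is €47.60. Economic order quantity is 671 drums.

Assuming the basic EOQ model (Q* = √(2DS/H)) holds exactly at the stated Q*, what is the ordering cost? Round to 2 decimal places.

€334.34

From Q* = √(2DS/H) ⇒ Q*² = 2DS/H.
S = Q²H / (2D) = 671² × 47.6 / (2 × 32,050) = 334.3443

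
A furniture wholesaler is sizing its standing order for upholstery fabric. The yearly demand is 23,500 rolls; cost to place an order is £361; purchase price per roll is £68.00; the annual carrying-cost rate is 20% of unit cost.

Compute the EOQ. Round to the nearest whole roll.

H = i·C = 0.2 × £68 = £13.6000 per roll-year
Optimal lot size Q* = (2 × 23,500 × £361 / £13.6)^½ ≈ 1,116.95

1,117 rolls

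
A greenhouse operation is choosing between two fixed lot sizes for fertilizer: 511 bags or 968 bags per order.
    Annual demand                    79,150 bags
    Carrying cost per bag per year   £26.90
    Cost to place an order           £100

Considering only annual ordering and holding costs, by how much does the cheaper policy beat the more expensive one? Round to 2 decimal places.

£1,165.93

Annual cost at Q: ordering D·S/Q plus holding Q·H/2.
TC(511) = (79,150/511)×100 + (511/2)×26.9 = £22,362.19
TC(968) = (79,150/968)×100 + (968/2)×26.9 = £21,196.25
Lots of 968 are cheaper by £1,165.93.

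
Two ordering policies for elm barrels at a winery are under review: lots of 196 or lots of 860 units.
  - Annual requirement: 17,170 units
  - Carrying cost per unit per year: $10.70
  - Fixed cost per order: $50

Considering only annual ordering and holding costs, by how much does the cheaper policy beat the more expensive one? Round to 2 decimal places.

TC(Q) = (D/Q)S + (Q/2)H
TC(196) = (17,170/196)×50 + (196/2)×10.7 = $5,428.70
TC(860) = (17,170/860)×50 + (860/2)×10.7 = $5,599.26
Lots of 196 are cheaper by $170.55.

$170.55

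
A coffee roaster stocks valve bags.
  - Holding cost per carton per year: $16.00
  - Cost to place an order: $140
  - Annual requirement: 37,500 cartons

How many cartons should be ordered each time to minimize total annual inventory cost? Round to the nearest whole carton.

Q* = √(2·D·S / H) = √(2·37,500·140 / 16) = √656,250.0 ≈ 810.09

810 cartons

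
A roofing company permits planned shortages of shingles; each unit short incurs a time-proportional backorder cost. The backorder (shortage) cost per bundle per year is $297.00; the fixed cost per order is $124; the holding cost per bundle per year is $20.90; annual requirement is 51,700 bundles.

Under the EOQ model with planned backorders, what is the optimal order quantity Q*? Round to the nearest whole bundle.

Basic EOQ = √(2·51,700·124/20.9) = 783.246
Backorder adjustment √((H+b)/b) = √((20.9+297)/297) = 1.0346
Q* = 783.246 × 1.0346 ≈ 810.34

810 bundles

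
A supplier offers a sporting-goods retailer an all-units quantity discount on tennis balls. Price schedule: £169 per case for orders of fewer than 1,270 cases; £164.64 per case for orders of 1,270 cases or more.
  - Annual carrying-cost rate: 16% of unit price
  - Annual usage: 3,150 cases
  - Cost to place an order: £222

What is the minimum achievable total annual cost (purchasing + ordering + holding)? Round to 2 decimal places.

£535,894.05

H₁ = 16%×£169 = £27.0400;  H₂ = 16%×£164.64 = £26.3424
EOQ₁ = √(2×3,150×222/27.0400) = 227.43  (< 1,270, feasible at tier 1)
EOQ₂ = √(2×3,150×222/26.3424) = 230.42  (< 1,270 → use Q = 1,270 at tier-2 price)
TC(tier 1 (EOQ₁), Q≈227.4) = £538,499.65
TC(tier 2, Q≈1,270.0) = £535,894.05
Minimum at tier 2: £535,894.05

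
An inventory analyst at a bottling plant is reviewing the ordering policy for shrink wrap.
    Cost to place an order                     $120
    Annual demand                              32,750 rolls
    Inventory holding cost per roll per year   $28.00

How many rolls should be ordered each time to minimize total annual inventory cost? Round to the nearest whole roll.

530 rolls

2DS/H = 2·32,750·120/28 = 280,714.29
EOQ = √280,714.29 ≈ 529.82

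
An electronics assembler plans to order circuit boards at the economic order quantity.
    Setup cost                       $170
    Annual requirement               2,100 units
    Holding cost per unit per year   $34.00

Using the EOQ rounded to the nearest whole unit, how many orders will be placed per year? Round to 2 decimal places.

14.48 orders per year

EOQ = √(2DS/H) = √(2 × 2,100 × 170 / 34)
    = √(21,000.00) ≈ 144.91 → Q = 145
N = D/Q = 2,100/145 ≈ 14.483 orders/yr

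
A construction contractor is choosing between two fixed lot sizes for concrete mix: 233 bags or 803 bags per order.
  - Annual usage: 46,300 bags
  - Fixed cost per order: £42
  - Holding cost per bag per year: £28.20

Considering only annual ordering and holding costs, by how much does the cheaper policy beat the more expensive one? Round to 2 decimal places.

Annual cost at Q: ordering D·S/Q plus holding Q·H/2.
TC(233) = (46,300/233)×42 + (233/2)×28.2 = £11,631.22
TC(803) = (46,300/803)×42 + (803/2)×28.2 = £13,743.97
Cheaper: Q = 233.  Difference = £2,112.75

£2,112.75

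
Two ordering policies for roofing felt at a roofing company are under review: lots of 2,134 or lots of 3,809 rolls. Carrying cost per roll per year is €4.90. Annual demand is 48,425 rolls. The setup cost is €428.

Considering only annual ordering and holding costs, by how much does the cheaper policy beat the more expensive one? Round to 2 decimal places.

Annual cost at Q: ordering D·S/Q plus holding Q·H/2.
TC(2,134) = (48,425/2,134)×428 + (2,134/2)×4.9 = €14,940.53
TC(3,809) = (48,425/3,809)×428 + (3,809/2)×4.9 = €14,773.35
Cheaper: Q = 3,809.  Difference = €167.18

€167.18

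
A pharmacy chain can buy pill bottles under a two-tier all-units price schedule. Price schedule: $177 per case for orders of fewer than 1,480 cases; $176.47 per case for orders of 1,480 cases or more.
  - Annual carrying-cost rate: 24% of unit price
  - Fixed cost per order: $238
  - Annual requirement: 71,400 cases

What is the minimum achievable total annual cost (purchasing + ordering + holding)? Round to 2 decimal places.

H₁ = 24%×$177 = $42.4800;  H₂ = 24%×$176.47 = $42.3528
EOQ₁ = √(2×71,400×238/42.4800) = 894.46  (< 1,480, feasible at tier 1)
EOQ₂ = √(2×71,400×238/42.3528) = 895.80  (< 1,480 → use Q = 1,480 at tier-2 price)
TC(tier 1 (EOQ₁), Q≈894.5) = $12,675,796.61
TC(tier 2, Q≈1,480.0) = $12,642,780.96
Minimum at tier 2: $12,642,780.96

$12,642,780.96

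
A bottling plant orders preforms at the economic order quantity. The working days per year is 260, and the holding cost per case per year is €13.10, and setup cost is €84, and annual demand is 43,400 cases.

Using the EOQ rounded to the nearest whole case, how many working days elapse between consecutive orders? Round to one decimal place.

2DS/H = 2·43,400·84/13.1 = 556,580.15
EOQ = √556,580.15 ≈ 746.04 → Q = 746 cases
T = Q/D × 260 days = 746/43,400 × 260 = 4.469 days

4.5 days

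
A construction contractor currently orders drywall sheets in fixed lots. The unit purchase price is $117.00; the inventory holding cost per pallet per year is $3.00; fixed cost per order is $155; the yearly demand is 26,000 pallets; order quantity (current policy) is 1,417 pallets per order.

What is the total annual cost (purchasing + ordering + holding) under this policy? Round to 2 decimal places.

Annual ordering cost = (D/Q)·S = (26,000/1,417) × 155 = $2,844.04
Annual holding cost  = (Q/2)·H = (1,417/2) × 3 = $2,125.50
Purchase cost = D·C = 26,000 × 117 = $3,042,000.00
Total = $2,844.04 + $2,125.50 + $3,042,000.00 = $3,046,969.54

$3,046,969.54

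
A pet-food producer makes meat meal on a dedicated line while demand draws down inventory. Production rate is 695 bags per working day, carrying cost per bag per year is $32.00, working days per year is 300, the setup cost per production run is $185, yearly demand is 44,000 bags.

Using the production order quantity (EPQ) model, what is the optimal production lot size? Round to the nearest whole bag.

d = 44,000/300 = 146.6667 bags/day;  effective holding cost H(1 − d/p) = 32·(1 − 146.6667/695) = 25.24700
Q* = √(2DS / H_eff) = √(2·44,000·185 / 25.24700) ≈ 803.01

803 bags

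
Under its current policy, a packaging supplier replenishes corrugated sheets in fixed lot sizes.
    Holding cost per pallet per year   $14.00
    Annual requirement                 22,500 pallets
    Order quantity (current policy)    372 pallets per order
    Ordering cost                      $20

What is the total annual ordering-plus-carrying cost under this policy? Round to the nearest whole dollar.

Orders/yr = 22,500/372 = 60.484; ordering cost = 60.484 × $20 = $1,209.68
Average inventory = 372/2 = 186; holding cost = 186 × $14 = $2,604.00
Total = $1,209.68 + $2,604.00 = $3,813.68

$3,814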